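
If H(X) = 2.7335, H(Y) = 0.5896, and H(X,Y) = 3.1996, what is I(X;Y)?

I(X;Y) = H(X) + H(Y) - H(X,Y)
I(X;Y) = 2.7335 + 0.5896 - 3.1996 = 0.1235 bits


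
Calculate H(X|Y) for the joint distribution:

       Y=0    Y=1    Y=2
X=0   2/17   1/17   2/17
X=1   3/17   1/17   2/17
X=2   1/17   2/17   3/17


H(X|Y) = Σ_y p(y) H(X|Y=y)
  p(Y=0) = 6/17, H(X|Y=0) = 1.4591
  p(Y=1) = 4/17, H(X|Y=1) = 1.5000
  p(Y=2) = 7/17, H(X|Y=2) = 1.5567
H(X|Y) = 0.3529×1.4591 + 0.2353×1.5000 + 0.4118×1.5567 = 1.5089 bits


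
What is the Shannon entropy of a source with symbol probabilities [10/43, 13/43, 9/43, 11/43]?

H(X) = -Σ p(x) log₂ p(x)
  -10/43 × log₂(10/43) = 0.4894
  -13/43 × log₂(13/43) = 0.5218
  -9/43 × log₂(9/43) = 0.4723
  -11/43 × log₂(11/43) = 0.5031
H(X) = 1.9865 bits


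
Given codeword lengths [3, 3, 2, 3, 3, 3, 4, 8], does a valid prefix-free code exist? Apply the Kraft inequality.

Kraft inequality: Σ 2^(-l_i) ≤ 1 for prefix-free code
Calculating: 2^(-3) + 2^(-3) + 2^(-2) + 2^(-3) + 2^(-3) + 2^(-3) + 2^(-4) + 2^(-8)
= 0.125 + 0.125 + 0.25 + 0.125 + 0.125 + 0.125 + 0.0625 + 0.00390625
= 0.9414
Since 0.9414 ≤ 1, prefix-free code exists


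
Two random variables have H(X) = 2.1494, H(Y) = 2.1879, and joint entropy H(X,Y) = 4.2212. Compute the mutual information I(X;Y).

I(X;Y) = H(X) + H(Y) - H(X,Y)
I(X;Y) = 2.1494 + 2.1879 - 4.2212 = 0.1161 bits


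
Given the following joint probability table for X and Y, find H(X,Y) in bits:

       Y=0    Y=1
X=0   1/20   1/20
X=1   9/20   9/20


H(X,Y) = -Σ p(x,y) log₂ p(x,y)
  p(0,0)=1/20: -0.0500 × log₂(0.0500) = 0.2161
  p(0,1)=1/20: -0.0500 × log₂(0.0500) = 0.2161
  p(1,0)=9/20: -0.4500 × log₂(0.4500) = 0.5184
  p(1,1)=9/20: -0.4500 × log₂(0.4500) = 0.5184
H(X,Y) = 1.4690 bits


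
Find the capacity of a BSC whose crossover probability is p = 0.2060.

For BSC with error probability p:
C = 1 - H(p) where H(p) is binary entropy
H(0.2060) = -0.2060 × log₂(0.2060) - 0.7940 × log₂(0.7940)
H(p) = 0.7338
C = 1 - 0.7338 = 0.2662 bits/use


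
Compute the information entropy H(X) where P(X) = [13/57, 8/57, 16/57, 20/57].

H(X) = -Σ p(x) log₂ p(x)
  -13/57 × log₂(13/57) = 0.4863
  -8/57 × log₂(8/57) = 0.3976
  -16/57 × log₂(16/57) = 0.5145
  -20/57 × log₂(20/57) = 0.5302
H(X) = 1.9286 bits


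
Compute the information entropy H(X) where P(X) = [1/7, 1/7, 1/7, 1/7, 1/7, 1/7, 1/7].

H(X) = -Σ p(x) log₂ p(x)
  -1/7 × log₂(1/7) = 0.4011
  -1/7 × log₂(1/7) = 0.4011
  -1/7 × log₂(1/7) = 0.4011
  -1/7 × log₂(1/7) = 0.4011
  -1/7 × log₂(1/7) = 0.4011
  -1/7 × log₂(1/7) = 0.4011
  -1/7 × log₂(1/7) = 0.4011
H(X) = 2.8074 bits


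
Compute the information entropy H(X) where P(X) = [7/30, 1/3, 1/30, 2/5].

H(X) = -Σ p(x) log₂ p(x)
  -7/30 × log₂(7/30) = 0.4899
  -1/3 × log₂(1/3) = 0.5283
  -1/30 × log₂(1/30) = 0.1636
  -2/5 × log₂(2/5) = 0.5288
H(X) = 1.7105 bits


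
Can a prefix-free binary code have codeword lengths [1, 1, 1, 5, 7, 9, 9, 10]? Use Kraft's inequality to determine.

Kraft inequality: Σ 2^(-l_i) ≤ 1 for prefix-free code
Calculating: 2^(-1) + 2^(-1) + 2^(-1) + 2^(-5) + 2^(-7) + 2^(-9) + 2^(-9) + 2^(-10)
= 0.5 + 0.5 + 0.5 + 0.03125 + 0.0078125 + 0.001953125 + 0.001953125 + 0.0009765625
= 1.5439
Since 1.5439 > 1, prefix-free code does not exist


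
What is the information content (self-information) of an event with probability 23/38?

Information content I(x) = -log₂(p(x))
I = -log₂(23/38) = -log₂(0.6053)
I = 0.7244 bits


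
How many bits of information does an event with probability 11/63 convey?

Information content I(x) = -log₂(p(x))
I = -log₂(11/63) = -log₂(0.1746)
I = 2.5178 bits


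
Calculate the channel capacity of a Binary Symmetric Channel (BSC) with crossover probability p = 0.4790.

For BSC with error probability p:
C = 1 - H(p) where H(p) is binary entropy
H(0.4790) = -0.4790 × log₂(0.4790) - 0.5210 × log₂(0.5210)
H(p) = 0.9987
C = 1 - 0.9987 = 0.0013 bits/use


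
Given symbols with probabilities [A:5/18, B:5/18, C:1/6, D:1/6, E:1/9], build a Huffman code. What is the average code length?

Huffman tree construction:
Combine smallest probabilities repeatedly
Resulting codes:
  A: 01 (length 2)
  B: 10 (length 2)
  C: 111 (length 3)
  D: 00 (length 2)
  E: 110 (length 3)
Average length = Σ p(s) × length(s) = 2.2778 bits


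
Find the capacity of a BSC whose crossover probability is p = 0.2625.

For BSC with error probability p:
C = 1 - H(p) where H(p) is binary entropy
H(0.2625) = -0.2625 × log₂(0.2625) - 0.7375 × log₂(0.7375)
H(p) = 0.8305
C = 1 - 0.8305 = 0.1695 bits/use


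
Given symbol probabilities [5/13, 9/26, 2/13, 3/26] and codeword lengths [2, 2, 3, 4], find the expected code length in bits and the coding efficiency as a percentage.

Average length L = Σ p_i × l_i = 2.3846 bits
Entropy H = 1.8349 bits
Efficiency η = H/L × 100% = 76.95%


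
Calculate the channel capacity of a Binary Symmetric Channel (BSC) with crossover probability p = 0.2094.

For BSC with error probability p:
C = 1 - H(p) where H(p) is binary entropy
H(0.2094) = -0.2094 × log₂(0.2094) - 0.7906 × log₂(0.7906)
H(p) = 0.7403
C = 1 - 0.7403 = 0.2597 bits/use


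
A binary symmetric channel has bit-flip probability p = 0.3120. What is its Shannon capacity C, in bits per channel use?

For BSC with error probability p:
C = 1 - H(p) where H(p) is binary entropy
H(0.3120) = -0.3120 × log₂(0.3120) - 0.6880 × log₂(0.6880)
H(p) = 0.8955
C = 1 - 0.8955 = 0.1045 bits/use


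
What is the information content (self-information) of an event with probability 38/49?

Information content I(x) = -log₂(p(x))
I = -log₂(38/49) = -log₂(0.7755)
I = 0.3668 bits


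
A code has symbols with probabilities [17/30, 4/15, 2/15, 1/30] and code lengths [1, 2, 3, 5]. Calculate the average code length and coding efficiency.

Average length L = Σ p_i × l_i = 1.6667 bits
Entropy H = 1.5240 bits
Efficiency η = H/L × 100% = 91.44%


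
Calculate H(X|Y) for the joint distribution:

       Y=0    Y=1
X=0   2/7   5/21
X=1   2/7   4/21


H(X|Y) = Σ_y p(y) H(X|Y=y)
  p(Y=0) = 4/7, H(X|Y=0) = 1.0000
  p(Y=1) = 3/7, H(X|Y=1) = 0.9911
H(X|Y) = 0.5714×1.0000 + 0.4286×0.9911 = 0.9962 bits


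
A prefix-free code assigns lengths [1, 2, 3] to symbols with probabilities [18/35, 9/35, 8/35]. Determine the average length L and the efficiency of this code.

Average length L = Σ p_i × l_i = 1.7143 bits
Entropy H = 1.4839 bits
Efficiency η = H/L × 100% = 86.56%


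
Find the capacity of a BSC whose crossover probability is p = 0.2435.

For BSC with error probability p:
C = 1 - H(p) where H(p) is binary entropy
H(0.2435) = -0.2435 × log₂(0.2435) - 0.7565 × log₂(0.7565)
H(p) = 0.8008
C = 1 - 0.8008 = 0.1992 bits/use


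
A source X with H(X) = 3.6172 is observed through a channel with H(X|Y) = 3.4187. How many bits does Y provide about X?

I(X;Y) = H(X) - H(X|Y)
I(X;Y) = 3.6172 - 3.4187 = 0.1985 bits


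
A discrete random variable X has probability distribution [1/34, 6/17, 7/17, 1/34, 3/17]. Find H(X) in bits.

H(X) = -Σ p(x) log₂ p(x)
  -1/34 × log₂(1/34) = 0.1496
  -6/17 × log₂(6/17) = 0.5303
  -7/17 × log₂(7/17) = 0.5271
  -1/34 × log₂(1/34) = 0.1496
  -3/17 × log₂(3/17) = 0.4416
H(X) = 1.7983 bits


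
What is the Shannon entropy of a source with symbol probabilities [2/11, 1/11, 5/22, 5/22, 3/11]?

H(X) = -Σ p(x) log₂ p(x)
  -2/11 × log₂(2/11) = 0.4472
  -1/11 × log₂(1/11) = 0.3145
  -5/22 × log₂(5/22) = 0.4858
  -5/22 × log₂(5/22) = 0.4858
  -3/11 × log₂(3/11) = 0.5112
H(X) = 2.2445 bits


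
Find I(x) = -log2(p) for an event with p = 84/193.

Information content I(x) = -log₂(p(x))
I = -log₂(84/193) = -log₂(0.4352)
I = 1.2001 bits


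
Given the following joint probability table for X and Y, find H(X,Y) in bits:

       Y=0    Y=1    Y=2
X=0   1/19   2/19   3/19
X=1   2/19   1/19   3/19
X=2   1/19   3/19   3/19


H(X,Y) = -Σ p(x,y) log₂ p(x,y)
  p(0,0)=1/19: -0.0526 × log₂(0.0526) = 0.2236
  p(0,1)=2/19: -0.1053 × log₂(0.1053) = 0.3419
  p(0,2)=3/19: -0.1579 × log₂(0.1579) = 0.4205
  p(1,0)=2/19: -0.1053 × log₂(0.1053) = 0.3419
  p(1,1)=1/19: -0.0526 × log₂(0.0526) = 0.2236
  p(1,2)=3/19: -0.1579 × log₂(0.1579) = 0.4205
  p(2,0)=1/19: -0.0526 × log₂(0.0526) = 0.2236
  p(2,1)=3/19: -0.1579 × log₂(0.1579) = 0.4205
  p(2,2)=3/19: -0.1579 × log₂(0.1579) = 0.4205
H(X,Y) = 3.0364 bits


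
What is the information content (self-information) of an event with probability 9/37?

Information content I(x) = -log₂(p(x))
I = -log₂(9/37) = -log₂(0.2432)
I = 2.0395 bits


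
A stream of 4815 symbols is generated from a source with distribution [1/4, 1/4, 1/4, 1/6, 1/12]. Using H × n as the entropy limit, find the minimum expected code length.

Entropy H = 2.2296 bits/symbol
Minimum bits = H × n = 2.2296 × 4815
= 10735.40 bits


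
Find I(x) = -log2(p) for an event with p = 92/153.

Information content I(x) = -log₂(p(x))
I = -log₂(92/153) = -log₂(0.6013)
I = 0.7338 bits


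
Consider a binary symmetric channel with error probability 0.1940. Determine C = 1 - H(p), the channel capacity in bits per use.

For BSC with error probability p:
C = 1 - H(p) where H(p) is binary entropy
H(0.1940) = -0.1940 × log₂(0.1940) - 0.8060 × log₂(0.8060)
H(p) = 0.7098
C = 1 - 0.7098 = 0.2902 bits/use


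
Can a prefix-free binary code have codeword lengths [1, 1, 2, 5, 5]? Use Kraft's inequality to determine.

Kraft inequality: Σ 2^(-l_i) ≤ 1 for prefix-free code
Calculating: 2^(-1) + 2^(-1) + 2^(-2) + 2^(-5) + 2^(-5)
= 0.5 + 0.5 + 0.25 + 0.03125 + 0.03125
= 1.3125
Since 1.3125 > 1, prefix-free code does not exist


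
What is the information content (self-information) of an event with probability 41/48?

Information content I(x) = -log₂(p(x))
I = -log₂(41/48) = -log₂(0.8542)
I = 0.2274 bits


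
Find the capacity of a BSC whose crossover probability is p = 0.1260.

For BSC with error probability p:
C = 1 - H(p) where H(p) is binary entropy
H(0.1260) = -0.1260 × log₂(0.1260) - 0.8740 × log₂(0.8740)
H(p) = 0.5464
C = 1 - 0.5464 = 0.4536 bits/use


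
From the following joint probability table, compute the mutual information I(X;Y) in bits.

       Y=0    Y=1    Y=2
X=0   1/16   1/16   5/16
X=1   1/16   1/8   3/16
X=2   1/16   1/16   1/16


H(X) = 1.5052, H(Y) = 1.4197, H(X,Y) = 2.8522
I(X;Y) = H(X) + H(Y) - H(X,Y) = 0.0728 bits


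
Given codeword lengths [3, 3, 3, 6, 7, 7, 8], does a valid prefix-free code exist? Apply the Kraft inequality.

Kraft inequality: Σ 2^(-l_i) ≤ 1 for prefix-free code
Calculating: 2^(-3) + 2^(-3) + 2^(-3) + 2^(-6) + 2^(-7) + 2^(-7) + 2^(-8)
= 0.125 + 0.125 + 0.125 + 0.015625 + 0.0078125 + 0.0078125 + 0.00390625
= 0.4102
Since 0.4102 ≤ 1, prefix-free code exists


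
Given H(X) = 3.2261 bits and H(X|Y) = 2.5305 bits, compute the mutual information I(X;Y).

I(X;Y) = H(X) - H(X|Y)
I(X;Y) = 3.2261 - 2.5305 = 0.6956 bits


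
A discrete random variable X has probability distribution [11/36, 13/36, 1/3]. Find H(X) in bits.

H(X) = -Σ p(x) log₂ p(x)
  -11/36 × log₂(11/36) = 0.5227
  -13/36 × log₂(13/36) = 0.5306
  -1/3 × log₂(1/3) = 0.5283
H(X) = 1.5816 bits


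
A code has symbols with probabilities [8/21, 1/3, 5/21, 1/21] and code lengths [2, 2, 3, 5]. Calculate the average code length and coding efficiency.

Average length L = Σ p_i × l_i = 2.3810 bits
Entropy H = 1.7608 bits
Efficiency η = H/L × 100% = 73.96%


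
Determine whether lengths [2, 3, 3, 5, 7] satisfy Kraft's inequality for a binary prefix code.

Kraft inequality: Σ 2^(-l_i) ≤ 1 for prefix-free code
Calculating: 2^(-2) + 2^(-3) + 2^(-3) + 2^(-5) + 2^(-7)
= 0.25 + 0.125 + 0.125 + 0.03125 + 0.0078125
= 0.5391
Since 0.5391 ≤ 1, prefix-free code exists


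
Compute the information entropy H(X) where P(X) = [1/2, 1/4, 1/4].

H(X) = -Σ p(x) log₂ p(x)
  -1/2 × log₂(1/2) = 0.5000
  -1/4 × log₂(1/4) = 0.5000
  -1/4 × log₂(1/4) = 0.5000
H(X) = 1.5000 bits


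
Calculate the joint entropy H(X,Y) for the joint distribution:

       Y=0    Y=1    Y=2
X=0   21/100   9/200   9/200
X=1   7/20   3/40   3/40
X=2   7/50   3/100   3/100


H(X,Y) = -Σ p(x,y) log₂ p(x,y)
  p(0,0)=21/100: -0.2100 × log₂(0.2100) = 0.4728
  p(0,1)=9/200: -0.0450 × log₂(0.0450) = 0.2013
  p(0,2)=9/200: -0.0450 × log₂(0.0450) = 0.2013
  p(1,0)=7/20: -0.3500 × log₂(0.3500) = 0.5301
  p(1,1)=3/40: -0.0750 × log₂(0.0750) = 0.2803
  p(1,2)=3/40: -0.0750 × log₂(0.0750) = 0.2803
  p(2,0)=7/50: -0.1400 × log₂(0.1400) = 0.3971
  p(2,1)=3/100: -0.0300 × log₂(0.0300) = 0.1518
  p(2,2)=3/100: -0.0300 × log₂(0.0300) = 0.1518
H(X,Y) = 2.6668 bits


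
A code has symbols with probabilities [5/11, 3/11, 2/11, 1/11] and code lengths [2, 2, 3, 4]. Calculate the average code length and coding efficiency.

Average length L = Σ p_i × l_i = 2.3636 bits
Entropy H = 1.7899 bits
Efficiency η = H/L × 100% = 75.73%


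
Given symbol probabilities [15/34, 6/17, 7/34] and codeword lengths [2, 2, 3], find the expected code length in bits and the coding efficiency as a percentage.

Average length L = Σ p_i × l_i = 2.2059 bits
Entropy H = 1.5206 bits
Efficiency η = H/L × 100% = 68.93%


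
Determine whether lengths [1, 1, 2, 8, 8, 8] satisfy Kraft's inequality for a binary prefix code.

Kraft inequality: Σ 2^(-l_i) ≤ 1 for prefix-free code
Calculating: 2^(-1) + 2^(-1) + 2^(-2) + 2^(-8) + 2^(-8) + 2^(-8)
= 0.5 + 0.5 + 0.25 + 0.00390625 + 0.00390625 + 0.00390625
= 1.2617
Since 1.2617 > 1, prefix-free code does not exist


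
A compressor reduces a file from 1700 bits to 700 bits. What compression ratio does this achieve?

Compression ratio = Original / Compressed
= 1700 / 700 = 2.43:1


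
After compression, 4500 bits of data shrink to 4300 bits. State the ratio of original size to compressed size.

Compression ratio = Original / Compressed
= 4500 / 4300 = 1.05:1


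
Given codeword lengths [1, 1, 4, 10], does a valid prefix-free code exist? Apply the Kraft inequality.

Kraft inequality: Σ 2^(-l_i) ≤ 1 for prefix-free code
Calculating: 2^(-1) + 2^(-1) + 2^(-4) + 2^(-10)
= 0.5 + 0.5 + 0.0625 + 0.0009765625
= 1.0635
Since 1.0635 > 1, prefix-free code does not exist


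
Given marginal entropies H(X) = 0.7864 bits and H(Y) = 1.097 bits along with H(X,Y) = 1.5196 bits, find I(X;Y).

I(X;Y) = H(X) + H(Y) - H(X,Y)
I(X;Y) = 0.7864 + 1.097 - 1.5196 = 0.3638 bits


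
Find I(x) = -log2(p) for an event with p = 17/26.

Information content I(x) = -log₂(p(x))
I = -log₂(17/26) = -log₂(0.6538)
I = 0.6130 bits


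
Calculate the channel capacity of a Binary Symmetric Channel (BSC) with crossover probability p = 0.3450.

For BSC with error probability p:
C = 1 - H(p) where H(p) is binary entropy
H(0.3450) = -0.3450 × log₂(0.3450) - 0.6550 × log₂(0.6550)
H(p) = 0.9295
C = 1 - 0.9295 = 0.0705 bits/use


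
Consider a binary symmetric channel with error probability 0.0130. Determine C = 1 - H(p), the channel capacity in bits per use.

For BSC with error probability p:
C = 1 - H(p) where H(p) is binary entropy
H(0.0130) = -0.0130 × log₂(0.0130) - 0.9870 × log₂(0.9870)
H(p) = 0.1001
C = 1 - 0.1001 = 0.8999 bits/use


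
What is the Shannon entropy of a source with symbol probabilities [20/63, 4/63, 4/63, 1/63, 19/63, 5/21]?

H(X) = -Σ p(x) log₂ p(x)
  -20/63 × log₂(20/63) = 0.5255
  -4/63 × log₂(4/63) = 0.2525
  -4/63 × log₂(4/63) = 0.2525
  -1/63 × log₂(1/63) = 0.0949
  -19/63 × log₂(19/63) = 0.5216
  -5/21 × log₂(5/21) = 0.4929
H(X) = 2.1399 bits


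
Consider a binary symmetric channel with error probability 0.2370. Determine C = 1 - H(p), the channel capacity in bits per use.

For BSC with error probability p:
C = 1 - H(p) where H(p) is binary entropy
H(0.2370) = -0.2370 × log₂(0.2370) - 0.7630 × log₂(0.7630)
H(p) = 0.7900
C = 1 - 0.7900 = 0.2100 bits/use


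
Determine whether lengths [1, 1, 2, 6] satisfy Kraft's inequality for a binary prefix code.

Kraft inequality: Σ 2^(-l_i) ≤ 1 for prefix-free code
Calculating: 2^(-1) + 2^(-1) + 2^(-2) + 2^(-6)
= 0.5 + 0.5 + 0.25 + 0.015625
= 1.2656
Since 1.2656 > 1, prefix-free code does not exist


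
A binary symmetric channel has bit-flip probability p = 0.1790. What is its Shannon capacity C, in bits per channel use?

For BSC with error probability p:
C = 1 - H(p) where H(p) is binary entropy
H(0.1790) = -0.1790 × log₂(0.1790) - 0.8210 × log₂(0.8210)
H(p) = 0.6779
C = 1 - 0.6779 = 0.3221 bits/use


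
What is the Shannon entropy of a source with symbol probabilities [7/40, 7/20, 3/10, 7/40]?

H(X) = -Σ p(x) log₂ p(x)
  -7/40 × log₂(7/40) = 0.4401
  -7/20 × log₂(7/20) = 0.5301
  -3/10 × log₂(3/10) = 0.5211
  -7/40 × log₂(7/40) = 0.4401
H(X) = 1.9313 bits


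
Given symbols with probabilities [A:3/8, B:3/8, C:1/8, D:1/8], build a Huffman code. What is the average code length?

Huffman tree construction:
Combine smallest probabilities repeatedly
Resulting codes:
  A: 11 (length 2)
  B: 0 (length 1)
  C: 100 (length 3)
  D: 101 (length 3)
Average length = Σ p(s) × length(s) = 1.8750 bits


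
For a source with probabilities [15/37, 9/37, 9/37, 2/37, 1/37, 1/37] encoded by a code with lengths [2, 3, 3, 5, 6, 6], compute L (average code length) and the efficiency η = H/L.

Average length L = Σ p_i × l_i = 2.8649 bits
Entropy H = 2.0294 bits
Efficiency η = H/L × 100% = 70.84%


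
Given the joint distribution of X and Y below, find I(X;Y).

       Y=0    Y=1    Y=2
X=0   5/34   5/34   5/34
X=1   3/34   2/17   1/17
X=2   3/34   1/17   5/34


H(X) = 1.5477, H(Y) = 1.5837, H(X,Y) = 3.0890
I(X;Y) = H(X) + H(Y) - H(X,Y) = 0.0424 bits


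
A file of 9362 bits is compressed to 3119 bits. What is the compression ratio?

Compression ratio = Original / Compressed
= 9362 / 3119 = 3.00:1


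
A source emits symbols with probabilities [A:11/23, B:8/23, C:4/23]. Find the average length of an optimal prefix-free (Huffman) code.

Huffman tree construction:
Combine smallest probabilities repeatedly
Resulting codes:
  A: 0 (length 1)
  B: 11 (length 2)
  C: 10 (length 2)
Average length = Σ p(s) × length(s) = 1.5217 bits


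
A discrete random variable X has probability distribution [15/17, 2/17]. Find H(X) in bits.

H(X) = -Σ p(x) log₂ p(x)
  -15/17 × log₂(15/17) = 0.1593
  -2/17 × log₂(2/17) = 0.3632
H(X) = 0.5226 bits


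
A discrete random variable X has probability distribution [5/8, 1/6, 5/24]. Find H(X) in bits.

H(X) = -Σ p(x) log₂ p(x)
  -5/8 × log₂(5/8) = 0.4238
  -1/6 × log₂(1/6) = 0.4308
  -5/24 × log₂(5/24) = 0.4715
H(X) = 1.3261 bits


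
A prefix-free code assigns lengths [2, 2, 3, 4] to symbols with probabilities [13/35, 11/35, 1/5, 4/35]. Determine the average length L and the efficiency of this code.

Average length L = Σ p_i × l_i = 2.4286 bits
Entropy H = 1.8775 bits
Efficiency η = H/L × 100% = 77.31%


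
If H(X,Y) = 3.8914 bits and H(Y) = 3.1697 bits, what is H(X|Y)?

Chain rule: H(X,Y) = H(X|Y) + H(Y)
H(X|Y) = H(X,Y) - H(Y) = 3.8914 - 3.1697 = 0.7217 bits


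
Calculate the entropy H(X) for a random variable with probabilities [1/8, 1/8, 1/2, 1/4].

H(X) = -Σ p(x) log₂ p(x)
  -1/8 × log₂(1/8) = 0.3750
  -1/8 × log₂(1/8) = 0.3750
  -1/2 × log₂(1/2) = 0.5000
  -1/4 × log₂(1/4) = 0.5000
H(X) = 1.7500 bits


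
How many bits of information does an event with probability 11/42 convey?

Information content I(x) = -log₂(p(x))
I = -log₂(11/42) = -log₂(0.2619)
I = 1.9329 bits


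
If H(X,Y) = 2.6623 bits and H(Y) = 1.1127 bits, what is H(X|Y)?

Chain rule: H(X,Y) = H(X|Y) + H(Y)
H(X|Y) = H(X,Y) - H(Y) = 2.6623 - 1.1127 = 1.5496 bits


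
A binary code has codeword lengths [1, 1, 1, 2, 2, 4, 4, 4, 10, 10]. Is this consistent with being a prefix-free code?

Kraft inequality: Σ 2^(-l_i) ≤ 1 for prefix-free code
Calculating: 2^(-1) + 2^(-1) + 2^(-1) + 2^(-2) + 2^(-2) + 2^(-4) + 2^(-4) + 2^(-4) + 2^(-10) + 2^(-10)
= 0.5 + 0.5 + 0.5 + 0.25 + 0.25 + 0.0625 + 0.0625 + 0.0625 + 0.0009765625 + 0.0009765625
= 2.1895
Since 2.1895 > 1, prefix-free code does not exist


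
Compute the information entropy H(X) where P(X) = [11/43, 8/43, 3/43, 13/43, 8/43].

H(X) = -Σ p(x) log₂ p(x)
  -11/43 × log₂(11/43) = 0.5031
  -8/43 × log₂(8/43) = 0.4514
  -3/43 × log₂(3/43) = 0.2680
  -13/43 × log₂(13/43) = 0.5218
  -8/43 × log₂(8/43) = 0.4514
H(X) = 2.1957 bits


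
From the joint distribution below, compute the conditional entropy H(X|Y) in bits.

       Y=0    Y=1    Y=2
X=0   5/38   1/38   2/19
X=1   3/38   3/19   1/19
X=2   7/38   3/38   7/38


H(X|Y) = Σ_y p(y) H(X|Y=y)
  p(Y=0) = 15/38, H(X|Y=0) = 1.5058
  p(Y=1) = 5/19, H(X|Y=1) = 1.2955
  p(Y=2) = 13/38, H(X|Y=2) = 1.4196
H(X|Y) = 0.3947×1.5058 + 0.2632×1.2955 + 0.3421×1.4196 = 1.4210 bits


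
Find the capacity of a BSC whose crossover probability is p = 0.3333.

For BSC with error probability p:
C = 1 - H(p) where H(p) is binary entropy
H(0.3333) = -0.3333 × log₂(0.3333) - 0.6667 × log₂(0.6667)
H(p) = 0.9183
C = 1 - 0.9183 = 0.0817 bits/use


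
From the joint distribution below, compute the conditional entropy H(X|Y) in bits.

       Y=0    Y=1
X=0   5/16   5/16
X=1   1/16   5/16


H(X|Y) = Σ_y p(y) H(X|Y=y)
  p(Y=0) = 3/8, H(X|Y=0) = 0.6500
  p(Y=1) = 5/8, H(X|Y=1) = 1.0000
H(X|Y) = 0.3750×0.6500 + 0.6250×1.0000 = 0.8688 bits


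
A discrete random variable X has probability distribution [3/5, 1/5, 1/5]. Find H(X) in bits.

H(X) = -Σ p(x) log₂ p(x)
  -3/5 × log₂(3/5) = 0.4422
  -1/5 × log₂(1/5) = 0.4644
  -1/5 × log₂(1/5) = 0.4644
H(X) = 1.3710 bits


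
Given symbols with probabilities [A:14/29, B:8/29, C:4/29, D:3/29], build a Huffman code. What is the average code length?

Huffman tree construction:
Combine smallest probabilities repeatedly
Resulting codes:
  A: 0 (length 1)
  B: 11 (length 2)
  C: 101 (length 3)
  D: 100 (length 3)
Average length = Σ p(s) × length(s) = 1.7586 bits


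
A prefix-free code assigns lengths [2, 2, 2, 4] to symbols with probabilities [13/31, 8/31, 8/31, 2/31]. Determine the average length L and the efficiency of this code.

Average length L = Σ p_i × l_i = 2.1290 bits
Entropy H = 1.7895 bits
Efficiency η = H/L × 100% = 84.05%


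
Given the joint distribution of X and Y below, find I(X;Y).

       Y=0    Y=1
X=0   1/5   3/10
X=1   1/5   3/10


H(X) = 1.0000, H(Y) = 0.9710, H(X,Y) = 1.9710
I(X;Y) = H(X) + H(Y) - H(X,Y) = 0.0000 bits


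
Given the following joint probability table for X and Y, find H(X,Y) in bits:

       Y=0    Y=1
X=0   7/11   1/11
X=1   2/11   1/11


H(X,Y) = -Σ p(x,y) log₂ p(x,y)
  p(0,0)=7/11: -0.6364 × log₂(0.6364) = 0.4150
  p(0,1)=1/11: -0.0909 × log₂(0.0909) = 0.3145
  p(1,0)=2/11: -0.1818 × log₂(0.1818) = 0.4472
  p(1,1)=1/11: -0.0909 × log₂(0.0909) = 0.3145
H(X,Y) = 1.4911 bits


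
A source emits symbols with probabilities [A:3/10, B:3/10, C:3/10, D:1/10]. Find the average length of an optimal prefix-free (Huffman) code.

Huffman tree construction:
Combine smallest probabilities repeatedly
Resulting codes:
  A: 01 (length 2)
  B: 10 (length 2)
  C: 11 (length 2)
  D: 00 (length 2)
Average length = Σ p(s) × length(s) = 2.0000 bits


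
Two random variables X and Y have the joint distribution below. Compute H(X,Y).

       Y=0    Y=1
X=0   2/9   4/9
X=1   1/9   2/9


H(X,Y) = -Σ p(x,y) log₂ p(x,y)
  p(0,0)=2/9: -0.2222 × log₂(0.2222) = 0.4822
  p(0,1)=4/9: -0.4444 × log₂(0.4444) = 0.5200
  p(1,0)=1/9: -0.1111 × log₂(0.1111) = 0.3522
  p(1,1)=2/9: -0.2222 × log₂(0.2222) = 0.4822
H(X,Y) = 1.8366 bits


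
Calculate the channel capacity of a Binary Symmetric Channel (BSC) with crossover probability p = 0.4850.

For BSC with error probability p:
C = 1 - H(p) where H(p) is binary entropy
H(0.4850) = -0.4850 × log₂(0.4850) - 0.5150 × log₂(0.5150)
H(p) = 0.9994
C = 1 - 0.9994 = 0.0006 bits/use


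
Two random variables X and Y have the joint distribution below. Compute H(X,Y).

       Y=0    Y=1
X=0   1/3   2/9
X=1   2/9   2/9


H(X,Y) = -Σ p(x,y) log₂ p(x,y)
  p(0,0)=1/3: -0.3333 × log₂(0.3333) = 0.5283
  p(0,1)=2/9: -0.2222 × log₂(0.2222) = 0.4822
  p(1,0)=2/9: -0.2222 × log₂(0.2222) = 0.4822
  p(1,1)=2/9: -0.2222 × log₂(0.2222) = 0.4822
H(X,Y) = 1.9749 bits


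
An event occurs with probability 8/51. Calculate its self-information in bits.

Information content I(x) = -log₂(p(x))
I = -log₂(8/51) = -log₂(0.1569)
I = 2.6724 bits


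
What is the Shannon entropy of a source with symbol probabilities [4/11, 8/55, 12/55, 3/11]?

H(X) = -Σ p(x) log₂ p(x)
  -4/11 × log₂(4/11) = 0.5307
  -8/55 × log₂(8/55) = 0.4046
  -12/55 × log₂(12/55) = 0.4792
  -3/11 × log₂(3/11) = 0.5112
H(X) = 1.9257 bits


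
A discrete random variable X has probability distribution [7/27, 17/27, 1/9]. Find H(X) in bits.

H(X) = -Σ p(x) log₂ p(x)
  -7/27 × log₂(7/27) = 0.5049
  -17/27 × log₂(17/27) = 0.4202
  -1/9 × log₂(1/9) = 0.3522
H(X) = 1.2774 bits


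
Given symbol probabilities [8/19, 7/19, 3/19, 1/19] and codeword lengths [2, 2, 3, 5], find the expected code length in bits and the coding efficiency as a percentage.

Average length L = Σ p_i × l_i = 2.3158 bits
Entropy H = 1.7002 bits
Efficiency η = H/L × 100% = 73.42%


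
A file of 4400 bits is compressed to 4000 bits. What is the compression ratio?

Compression ratio = Original / Compressed
= 4400 / 4000 = 1.10:1


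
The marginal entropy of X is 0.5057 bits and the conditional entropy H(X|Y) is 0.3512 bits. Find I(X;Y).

I(X;Y) = H(X) - H(X|Y)
I(X;Y) = 0.5057 - 0.3512 = 0.1545 bits


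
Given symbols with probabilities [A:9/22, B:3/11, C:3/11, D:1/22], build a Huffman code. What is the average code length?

Huffman tree construction:
Combine smallest probabilities repeatedly
Resulting codes:
  A: 0 (length 1)
  B: 111 (length 3)
  C: 10 (length 2)
  D: 110 (length 3)
Average length = Σ p(s) × length(s) = 1.9091 bits


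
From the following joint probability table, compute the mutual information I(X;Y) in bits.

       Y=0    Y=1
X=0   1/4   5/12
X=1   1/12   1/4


H(X) = 0.9183, H(Y) = 0.9183, H(X,Y) = 1.8250
I(X;Y) = H(X) + H(Y) - H(X,Y) = 0.0116 bits


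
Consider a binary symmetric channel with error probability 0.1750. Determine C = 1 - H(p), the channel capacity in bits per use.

For BSC with error probability p:
C = 1 - H(p) where H(p) is binary entropy
H(0.1750) = -0.1750 × log₂(0.1750) - 0.8250 × log₂(0.8250)
H(p) = 0.6690
C = 1 - 0.6690 = 0.3310 bits/use


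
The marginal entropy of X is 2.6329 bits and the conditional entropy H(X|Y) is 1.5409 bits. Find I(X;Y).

I(X;Y) = H(X) - H(X|Y)
I(X;Y) = 2.6329 - 1.5409 = 1.092 bits


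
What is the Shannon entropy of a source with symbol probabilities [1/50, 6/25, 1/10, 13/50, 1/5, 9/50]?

H(X) = -Σ p(x) log₂ p(x)
  -1/50 × log₂(1/50) = 0.1129
  -6/25 × log₂(6/25) = 0.4941
  -1/10 × log₂(1/10) = 0.3322
  -13/50 × log₂(13/50) = 0.5053
  -1/5 × log₂(1/5) = 0.4644
  -9/50 × log₂(9/50) = 0.4453
H(X) = 2.3542 bits


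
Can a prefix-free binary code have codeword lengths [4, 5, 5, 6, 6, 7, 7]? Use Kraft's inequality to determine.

Kraft inequality: Σ 2^(-l_i) ≤ 1 for prefix-free code
Calculating: 2^(-4) + 2^(-5) + 2^(-5) + 2^(-6) + 2^(-6) + 2^(-7) + 2^(-7)
= 0.0625 + 0.03125 + 0.03125 + 0.015625 + 0.015625 + 0.0078125 + 0.0078125
= 0.1719
Since 0.1719 ≤ 1, prefix-free code exists


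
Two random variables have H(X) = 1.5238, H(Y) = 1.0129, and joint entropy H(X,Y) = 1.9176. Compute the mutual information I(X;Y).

I(X;Y) = H(X) + H(Y) - H(X,Y)
I(X;Y) = 1.5238 + 1.0129 - 1.9176 = 0.6191 bits


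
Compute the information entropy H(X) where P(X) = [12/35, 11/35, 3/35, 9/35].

H(X) = -Σ p(x) log₂ p(x)
  -12/35 × log₂(12/35) = 0.5295
  -11/35 × log₂(11/35) = 0.5248
  -3/35 × log₂(3/35) = 0.3038
  -9/35 × log₂(9/35) = 0.5038
H(X) = 1.8619 bits


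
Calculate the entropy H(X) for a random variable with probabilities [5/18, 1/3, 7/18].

H(X) = -Σ p(x) log₂ p(x)
  -5/18 × log₂(5/18) = 0.5133
  -1/3 × log₂(1/3) = 0.5283
  -7/18 × log₂(7/18) = 0.5299
H(X) = 1.5715 bits


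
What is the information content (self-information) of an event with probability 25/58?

Information content I(x) = -log₂(p(x))
I = -log₂(25/58) = -log₂(0.4310)
I = 1.2141 bits


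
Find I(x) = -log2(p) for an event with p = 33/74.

Information content I(x) = -log₂(p(x))
I = -log₂(33/74) = -log₂(0.4459)
I = 1.1651 bits


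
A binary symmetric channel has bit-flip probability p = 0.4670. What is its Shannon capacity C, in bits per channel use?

For BSC with error probability p:
C = 1 - H(p) where H(p) is binary entropy
H(0.4670) = -0.4670 × log₂(0.4670) - 0.5330 × log₂(0.5330)
H(p) = 0.9969
C = 1 - 0.9969 = 0.0031 bits/use


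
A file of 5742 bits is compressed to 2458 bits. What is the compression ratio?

Compression ratio = Original / Compressed
= 5742 / 2458 = 2.34:1


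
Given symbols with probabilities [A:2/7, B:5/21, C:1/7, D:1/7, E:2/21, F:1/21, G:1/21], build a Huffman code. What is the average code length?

Huffman tree construction:
Combine smallest probabilities repeatedly
Resulting codes:
  A: 10 (length 2)
  B: 01 (length 2)
  C: 110 (length 3)
  D: 111 (length 3)
  E: 000 (length 3)
  F: 0010 (length 4)
  G: 0011 (length 4)
Average length = Σ p(s) × length(s) = 2.5714 bits


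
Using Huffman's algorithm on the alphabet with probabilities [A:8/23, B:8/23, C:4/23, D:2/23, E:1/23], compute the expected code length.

Huffman tree construction:
Combine smallest probabilities repeatedly
Resulting codes:
  A: 11 (length 2)
  B: 0 (length 1)
  C: 101 (length 3)
  D: 1001 (length 4)
  E: 1000 (length 4)
Average length = Σ p(s) × length(s) = 2.0870 bits


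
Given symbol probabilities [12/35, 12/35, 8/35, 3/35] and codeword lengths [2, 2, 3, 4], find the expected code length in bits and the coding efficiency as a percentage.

Average length L = Σ p_i × l_i = 2.4000 bits
Entropy H = 1.8495 bits
Efficiency η = H/L × 100% = 77.06%


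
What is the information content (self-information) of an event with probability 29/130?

Information content I(x) = -log₂(p(x))
I = -log₂(29/130) = -log₂(0.2231)
I = 2.1644 bits


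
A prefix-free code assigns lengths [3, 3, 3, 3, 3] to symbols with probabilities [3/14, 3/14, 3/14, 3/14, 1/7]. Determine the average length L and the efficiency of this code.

Average length L = Σ p_i × l_i = 3.0000 bits
Entropy H = 2.3060 bits
Efficiency η = H/L × 100% = 76.87%


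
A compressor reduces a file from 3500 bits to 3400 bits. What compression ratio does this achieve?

Compression ratio = Original / Compressed
= 3500 / 3400 = 1.03:1


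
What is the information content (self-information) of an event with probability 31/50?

Information content I(x) = -log₂(p(x))
I = -log₂(31/50) = -log₂(0.6200)
I = 0.6897 bits


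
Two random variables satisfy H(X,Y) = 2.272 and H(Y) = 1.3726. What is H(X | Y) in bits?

Chain rule: H(X,Y) = H(X|Y) + H(Y)
H(X|Y) = H(X,Y) - H(Y) = 2.272 - 1.3726 = 0.8994 bits


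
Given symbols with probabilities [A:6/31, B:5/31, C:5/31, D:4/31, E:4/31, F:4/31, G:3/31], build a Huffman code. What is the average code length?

Huffman tree construction:
Combine smallest probabilities repeatedly
Resulting codes:
  A: 00 (length 2)
  B: 110 (length 3)
  C: 111 (length 3)
  D: 011 (length 3)
  E: 100 (length 3)
  F: 101 (length 3)
  G: 010 (length 3)
Average length = Σ p(s) × length(s) = 2.8065 bits


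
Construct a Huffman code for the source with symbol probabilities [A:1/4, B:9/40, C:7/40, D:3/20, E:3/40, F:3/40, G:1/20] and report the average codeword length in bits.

Huffman tree construction:
Combine smallest probabilities repeatedly
Resulting codes:
  A: 10 (length 2)
  B: 01 (length 2)
  C: 111 (length 3)
  D: 110 (length 3)
  E: 0011 (length 4)
  F: 000 (length 3)
  G: 0010 (length 4)
Average length = Σ p(s) × length(s) = 2.6500 bits


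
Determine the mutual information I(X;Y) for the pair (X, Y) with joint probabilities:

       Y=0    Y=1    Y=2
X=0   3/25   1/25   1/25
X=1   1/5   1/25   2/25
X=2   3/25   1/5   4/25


H(X) = 1.4987, H(Y) = 1.5496, H(X,Y) = 2.9347
I(X;Y) = H(X) + H(Y) - H(X,Y) = 0.1136 bits


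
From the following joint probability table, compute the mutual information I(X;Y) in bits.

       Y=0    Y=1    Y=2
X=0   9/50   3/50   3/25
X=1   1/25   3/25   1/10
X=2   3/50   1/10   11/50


H(X) = 1.5664, H(Y) = 1.5496, H(X,Y) = 2.9972
I(X;Y) = H(X) + H(Y) - H(X,Y) = 0.1187 bits


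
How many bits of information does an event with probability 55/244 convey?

Information content I(x) = -log₂(p(x))
I = -log₂(55/244) = -log₂(0.2254)
I = 2.1494 bits


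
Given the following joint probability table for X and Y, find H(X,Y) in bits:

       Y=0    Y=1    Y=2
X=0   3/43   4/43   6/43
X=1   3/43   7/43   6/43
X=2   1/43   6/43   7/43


H(X,Y) = -Σ p(x,y) log₂ p(x,y)
  p(0,0)=3/43: -0.0698 × log₂(0.0698) = 0.2680
  p(0,1)=4/43: -0.0930 × log₂(0.0930) = 0.3187
  p(0,2)=6/43: -0.1395 × log₂(0.1395) = 0.3965
  p(1,0)=3/43: -0.0698 × log₂(0.0698) = 0.2680
  p(1,1)=7/43: -0.1628 × log₂(0.1628) = 0.4263
  p(1,2)=6/43: -0.1395 × log₂(0.1395) = 0.3965
  p(2,0)=1/43: -0.0233 × log₂(0.0233) = 0.1262
  p(2,1)=6/43: -0.1395 × log₂(0.1395) = 0.3965
  p(2,2)=7/43: -0.1628 × log₂(0.1628) = 0.4263
H(X,Y) = 3.0230 bits


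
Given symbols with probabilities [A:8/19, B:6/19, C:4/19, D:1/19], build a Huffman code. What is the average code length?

Huffman tree construction:
Combine smallest probabilities repeatedly
Resulting codes:
  A: 0 (length 1)
  B: 11 (length 2)
  C: 101 (length 3)
  D: 100 (length 3)
Average length = Σ p(s) × length(s) = 1.8421 bits


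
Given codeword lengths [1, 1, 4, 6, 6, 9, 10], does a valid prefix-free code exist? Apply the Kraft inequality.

Kraft inequality: Σ 2^(-l_i) ≤ 1 for prefix-free code
Calculating: 2^(-1) + 2^(-1) + 2^(-4) + 2^(-6) + 2^(-6) + 2^(-9) + 2^(-10)
= 0.5 + 0.5 + 0.0625 + 0.015625 + 0.015625 + 0.001953125 + 0.0009765625
= 1.0967
Since 1.0967 > 1, prefix-free code does not exist


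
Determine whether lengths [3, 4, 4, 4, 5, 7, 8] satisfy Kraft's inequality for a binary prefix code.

Kraft inequality: Σ 2^(-l_i) ≤ 1 for prefix-free code
Calculating: 2^(-3) + 2^(-4) + 2^(-4) + 2^(-4) + 2^(-5) + 2^(-7) + 2^(-8)
= 0.125 + 0.0625 + 0.0625 + 0.0625 + 0.03125 + 0.0078125 + 0.00390625
= 0.3555
Since 0.3555 ≤ 1, prefix-free code exists


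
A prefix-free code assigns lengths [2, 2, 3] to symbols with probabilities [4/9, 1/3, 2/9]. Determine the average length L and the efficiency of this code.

Average length L = Σ p_i × l_i = 2.2222 bits
Entropy H = 1.5305 bits
Efficiency η = H/L × 100% = 68.87%


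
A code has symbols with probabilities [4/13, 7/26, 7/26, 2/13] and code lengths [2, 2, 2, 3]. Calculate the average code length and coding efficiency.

Average length L = Σ p_i × l_i = 2.1538 bits
Entropy H = 1.9580 bits
Efficiency η = H/L × 100% = 90.91%


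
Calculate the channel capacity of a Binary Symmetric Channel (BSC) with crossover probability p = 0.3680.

For BSC with error probability p:
C = 1 - H(p) where H(p) is binary entropy
H(0.3680) = -0.3680 × log₂(0.3680) - 0.6320 × log₂(0.6320)
H(p) = 0.9491
C = 1 - 0.9491 = 0.0509 bits/use


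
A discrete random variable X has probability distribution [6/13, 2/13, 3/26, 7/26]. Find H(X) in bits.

H(X) = -Σ p(x) log₂ p(x)
  -6/13 × log₂(6/13) = 0.5148
  -2/13 × log₂(2/13) = 0.4155
  -3/26 × log₂(3/26) = 0.3595
  -7/26 × log₂(7/26) = 0.5097
H(X) = 1.7994 bits


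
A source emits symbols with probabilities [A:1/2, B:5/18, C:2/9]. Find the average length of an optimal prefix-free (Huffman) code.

Huffman tree construction:
Combine smallest probabilities repeatedly
Resulting codes:
  A: 0 (length 1)
  B: 11 (length 2)
  C: 10 (length 2)
Average length = Σ p(s) × length(s) = 1.5000 bits


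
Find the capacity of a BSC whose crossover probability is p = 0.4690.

For BSC with error probability p:
C = 1 - H(p) where H(p) is binary entropy
H(0.4690) = -0.4690 × log₂(0.4690) - 0.5310 × log₂(0.5310)
H(p) = 0.9972
C = 1 - 0.9972 = 0.0028 bits/use


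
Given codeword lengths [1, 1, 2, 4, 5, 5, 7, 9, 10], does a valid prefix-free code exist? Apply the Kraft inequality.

Kraft inequality: Σ 2^(-l_i) ≤ 1 for prefix-free code
Calculating: 2^(-1) + 2^(-1) + 2^(-2) + 2^(-4) + 2^(-5) + 2^(-5) + 2^(-7) + 2^(-9) + 2^(-10)
= 0.5 + 0.5 + 0.25 + 0.0625 + 0.03125 + 0.03125 + 0.0078125 + 0.001953125 + 0.0009765625
= 1.3857
Since 1.3857 > 1, prefix-free code does not exist


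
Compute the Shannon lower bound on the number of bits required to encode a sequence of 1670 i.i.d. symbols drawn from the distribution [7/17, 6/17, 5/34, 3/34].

Entropy H = 1.7731 bits/symbol
Minimum bits = H × n = 1.7731 × 1670
= 2961.14 bits


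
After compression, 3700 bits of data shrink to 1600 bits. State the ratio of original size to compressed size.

Compression ratio = Original / Compressed
= 3700 / 1600 = 2.31:1


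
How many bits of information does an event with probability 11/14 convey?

Information content I(x) = -log₂(p(x))
I = -log₂(11/14) = -log₂(0.7857)
I = 0.3479 bits


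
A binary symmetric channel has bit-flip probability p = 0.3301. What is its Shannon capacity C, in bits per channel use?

For BSC with error probability p:
C = 1 - H(p) where H(p) is binary entropy
H(0.3301) = -0.3301 × log₂(0.3301) - 0.6699 × log₂(0.6699)
H(p) = 0.9150
C = 1 - 0.9150 = 0.0850 bits/use


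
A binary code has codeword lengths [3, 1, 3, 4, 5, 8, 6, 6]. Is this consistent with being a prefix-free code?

Kraft inequality: Σ 2^(-l_i) ≤ 1 for prefix-free code
Calculating: 2^(-3) + 2^(-1) + 2^(-3) + 2^(-4) + 2^(-5) + 2^(-8) + 2^(-6) + 2^(-6)
= 0.125 + 0.5 + 0.125 + 0.0625 + 0.03125 + 0.00390625 + 0.015625 + 0.015625
= 0.8789
Since 0.8789 ≤ 1, prefix-free code exists


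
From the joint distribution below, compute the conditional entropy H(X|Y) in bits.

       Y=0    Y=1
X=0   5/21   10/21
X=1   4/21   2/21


H(X|Y) = Σ_y p(y) H(X|Y=y)
  p(Y=0) = 3/7, H(X|Y=0) = 0.9911
  p(Y=1) = 4/7, H(X|Y=1) = 0.6500
H(X|Y) = 0.4286×0.9911 + 0.5714×0.6500 = 0.7962 bits


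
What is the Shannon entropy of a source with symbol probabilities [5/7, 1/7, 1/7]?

H(X) = -Σ p(x) log₂ p(x)
  -5/7 × log₂(5/7) = 0.3467
  -1/7 × log₂(1/7) = 0.4011
  -1/7 × log₂(1/7) = 0.4011
H(X) = 1.1488 bits


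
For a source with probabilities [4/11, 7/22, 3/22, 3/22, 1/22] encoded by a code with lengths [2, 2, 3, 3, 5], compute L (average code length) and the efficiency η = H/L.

Average length L = Σ p_i × l_i = 2.4091 bits
Entropy H = 2.0430 bits
Efficiency η = H/L × 100% = 84.80%


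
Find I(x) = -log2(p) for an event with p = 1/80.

Information content I(x) = -log₂(p(x))
I = -log₂(1/80) = -log₂(0.0125)
I = 6.3219 bits


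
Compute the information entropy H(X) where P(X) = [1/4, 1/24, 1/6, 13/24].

H(X) = -Σ p(x) log₂ p(x)
  -1/4 × log₂(1/4) = 0.5000
  -1/24 × log₂(1/24) = 0.1910
  -1/6 × log₂(1/6) = 0.4308
  -13/24 × log₂(13/24) = 0.4791
H(X) = 1.6010 bits


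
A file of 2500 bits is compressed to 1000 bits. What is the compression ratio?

Compression ratio = Original / Compressed
= 2500 / 1000 = 2.50:1
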